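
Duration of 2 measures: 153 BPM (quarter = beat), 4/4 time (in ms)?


Step by step:
Quarter-note beat duration = 60000 / 153 ms
Beats per measure (4/4) = 4
One measure = 4 × 60000 / 153 = 240000 / 153 ms
2 measures = 2 × 240000 / 153 = 480000 / 153
= 3137.3 ms


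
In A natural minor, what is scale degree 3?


Reasoning:
Natural minor scale pattern: W-H-W-W-H-W-W (2-1-2-2-1-2-2 semitones)
Starting from A:
  A + 2 semitones → B
  B + 1 semitone → C
  C + 2 semitones → D
  D + 2 semitones → E
  E + 1 semitone → F
  F + 2 semitones → G
  G + 2 semitones → A
Scale: A B C D E F G
Degree 3 = C


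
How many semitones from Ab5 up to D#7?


Absolute semitone position = octave×12 + chromatic position
Ab5: 5×12 + 8 = 68
D#7: 7×12 + 3 = 87
Difference = 87 - 68 = 19
= 19 semitones


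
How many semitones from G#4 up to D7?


Step by step:
Absolute semitone position = octave×12 + chromatic position
G#4: 4×12 + 8 = 56
D7: 7×12 + 2 = 86
Difference = 86 - 56 = 30
= 30 semitones


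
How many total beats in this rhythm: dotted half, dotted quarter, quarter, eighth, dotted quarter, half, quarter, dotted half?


Let's work it out.
Beat values:
  dotted half = 3 beats
  dotted quarter = 1.5 beats
  quarter = 1 beat
  eighth = 0.5 beats
  dotted quarter = 1.5 beats
  half = 2 beats
  quarter = 1 beat
  dotted half = 3 beats
Sum = 3 + 1.5 + 1 + 0.5 + 1.5 + 2 + 1 + 3
= 13.5 beats


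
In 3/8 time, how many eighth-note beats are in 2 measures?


Let's work it out.
Time signature 3/8: the bottom number 8 means the eighth note gets one count
The top number 3 means 3 eighth-note beats per measure
Total = 3 × 2 measures
= 6 eighth-note beats


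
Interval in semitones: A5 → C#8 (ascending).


Absolute semitone position = octave×12 + chromatic position
A5: 5×12 + 9 = 69
C#8: 8×12 + 1 = 97
Difference = 97 - 69 = 28
= 28 semitones


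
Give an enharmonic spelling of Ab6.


Enharmonic notes sound the same pitch but are spelled with different letter names
Ab and G# name the same pitch class
= G#6


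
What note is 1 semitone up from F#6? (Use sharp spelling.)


F#6: chromatic position 6 in octave 6 → absolute = 6×12 + 6 = 78
Transpose up 1: 78 + 1 = 79
79 = 6×12 + 7 → G in octave 6
Result = G6


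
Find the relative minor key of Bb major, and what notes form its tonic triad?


Working:
The relative minor shares the major's key signature and starts on its 6th degree
6th degree = a major 6th above the tonic; a major 6th above Bb is G
→ relative minor of Bb major is G minor
Tonic triad of G minor = root + minor 3rd + perfect 5th = G Bb D
= G minor; triad = G Bb D


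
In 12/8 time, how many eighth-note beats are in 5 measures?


Solution.
Time signature 12/8: the bottom number 8 means the eighth note gets one count
The top number 12 means 12 eighth-note beats per measure
Total = 12 × 5 measures
= 60 eighth-note beats


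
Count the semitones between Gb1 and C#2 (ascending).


Solution.
Absolute semitone position = octave×12 + chromatic position
Gb1: 1×12 + 6 = 18
C#2: 2×12 + 1 = 25
Difference = 25 - 18 = 7
= 7 semitones


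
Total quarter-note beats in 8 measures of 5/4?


Reasoning:
Time signature 5/4: the bottom number 4 means the quarter note gets one count
The top number 5 means 5 quarter-note beats per measure
Total = 5 × 8 measures
= 40 quarter-note beats


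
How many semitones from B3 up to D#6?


Absolute semitone position = octave×12 + chromatic position
B3: 3×12 + 11 = 47
D#6: 6×12 + 3 = 75
Difference = 75 - 47 = 28
= 28 semitones


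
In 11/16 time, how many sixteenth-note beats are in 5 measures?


Let's work it out.
Time signature 11/16: the bottom number 16 means the sixteenth note gets one count
The top number 11 means 11 sixteenth-note beats per measure
Total = 11 × 5 measures
= 55 sixteenth-note beats


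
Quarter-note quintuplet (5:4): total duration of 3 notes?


Let's work it out.
Quintuplet: 5 notes occupy the space of 4 quarter notes
Space = 4 × 1 = 4 beats
Each quintuplet note = 4 / 5 = 4/5 beats
3 notes = 3 × 4/5 = 12/5
= 12/5 beats


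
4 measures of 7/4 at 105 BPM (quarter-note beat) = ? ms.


Quarter-note beat duration = 60000 / 105 ms
Beats per measure (7/4) = 7
One measure = 7 × 60000 / 105 = 420000 / 105 ms
4 measures = 4 × 420000 / 105 = 1680000 / 105
= 16000.0 ms


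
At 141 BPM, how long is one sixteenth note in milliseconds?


Let's work it out.
One quarter-note beat = 60000 / BPM = 60000 / 141 ms
Sixteenth note = 1/4 × quarter note
Duration = 1/4 × 60000 / 141 = 15000 / 141
= 106.4 ms


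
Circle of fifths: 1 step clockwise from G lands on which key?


Let's work it out.
Each clockwise step on the circle of fifths moves up a perfect 5th
From G: G → D
= D


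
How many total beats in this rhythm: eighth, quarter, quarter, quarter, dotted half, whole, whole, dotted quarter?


Beat values:
  eighth = 0.5 beats
  quarter = 1 beat
  quarter = 1 beat
  quarter = 1 beat
  dotted half = 3 beats
  whole = 4 beats
  whole = 4 beats
  dotted quarter = 1.5 beats
Sum = 0.5 + 1 + 1 + 1 + 3 + 4 + 4 + 1.5
= 16 beats


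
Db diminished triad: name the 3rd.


Diminished triad = root + minor 3rd (3 semitones) + diminished 5th (6 semitones)
A triad on Db stacks thirds, so the chord tones use letter names D-F-A
Root: Db
Minor 3rd above Db: Fb
Diminished 5th above Db: Abb
The 3rd = Fb


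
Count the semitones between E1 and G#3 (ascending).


Absolute semitone position = octave×12 + chromatic position
E1: 1×12 + 4 = 16
G#3: 3×12 + 8 = 44
Difference = 44 - 16 = 28
= 28 semitones


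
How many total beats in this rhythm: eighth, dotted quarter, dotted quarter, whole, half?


Let's work it out.
Beat values:
  eighth = 0.5 beats
  dotted quarter = 1.5 beats
  dotted quarter = 1.5 beats
  whole = 4 beats
  half = 2 beats
Sum = 0.5 + 1.5 + 1.5 + 4 + 2
= 9.5 beats


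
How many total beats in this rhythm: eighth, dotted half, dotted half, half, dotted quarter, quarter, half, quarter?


Working:
Beat values:
  eighth = 0.5 beats
  dotted half = 3 beats
  dotted half = 3 beats
  half = 2 beats
  dotted quarter = 1.5 beats
  quarter = 1 beat
  half = 2 beats
  quarter = 1 beat
Sum = 0.5 + 3 + 3 + 2 + 1.5 + 1 + 2 + 1
= 14 beats


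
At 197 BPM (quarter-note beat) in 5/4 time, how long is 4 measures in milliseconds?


Solution.
Quarter-note beat duration = 60000 / 197 ms
Beats per measure (5/4) = 5
One measure = 5 × 60000 / 197 = 300000 / 197 ms
4 measures = 4 × 300000 / 197 = 1200000 / 197
= 6091.4 ms


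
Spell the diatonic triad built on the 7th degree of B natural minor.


Step by step:
B natural minor scale: B C# D E F# G A
Diatonic triad on degree 7 stacks scale notes 7, 2, 4: A C# E
A→C# = 4 semitones; A→E = 7 semitones → major triad
= A C# E (major)


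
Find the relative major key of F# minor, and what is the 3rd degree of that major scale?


Working:
The relative major shares the key signature and is a minor 3rd above the minor tonic
A minor 3rd above F# is A
→ relative major of F# minor is A major
A major scale: A B C# D E F# G#
= A major; 3rd degree = C#


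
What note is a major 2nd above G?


Working:
A 2nd spans 2 letter names, so from G we land on A
A major 2nd = 2 semitones above G
Spell A at that pitch: A
= A


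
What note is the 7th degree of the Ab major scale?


Major scale pattern: W-W-H-W-W-W-H (2-2-1-2-2-2-1 semitones)
Starting from Ab:
  Ab + 2 semitones → Bb
  Bb + 2 semitones → C
  C + 1 semitone → Db
  Db + 2 semitones → Eb
  Eb + 2 semitones → F
  F + 2 semitones → G
  G + 1 semitone → Ab
Scale: Ab Bb C Db Eb F G
Degree 7 = G


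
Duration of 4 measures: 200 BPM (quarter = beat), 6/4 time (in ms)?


Let's work it out.
Quarter-note beat duration = 60000 / 200 ms
Beats per measure (6/4) = 6
One measure = 6 × 60000 / 200 = 360000 / 200 ms
4 measures = 4 × 360000 / 200 = 1440000 / 200
= 7200.0 ms


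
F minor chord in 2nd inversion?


Root position: F Ab C
2nd inversion: move root and 3rd up an octave
Bass note: C
Notes (bottom to top) = C F Ab


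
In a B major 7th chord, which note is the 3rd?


Solution.
Major 7th chord = root + major 3rd + perfect 5th + major 7th
Seventh chords stack in thirds, so the letter names are B-D-F-A
Root: B
Major 3rd above B: D#
Perfect 5th above B: F#
Major 7th above B: A#
The 3rd = D#


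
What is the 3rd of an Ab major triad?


Major triad = root + major 3rd (4 semitones) + perfect 5th (7 semitones)
A triad on Ab stacks thirds, so the chord tones use letter names A-C-E
Root: Ab
Major 3rd above Ab: C
Perfect 5th above Ab: Eb
The 3rd = C


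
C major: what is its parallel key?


Parallel keys share the same tonic but differ in mode
C major → parallel is C minor
= C minor


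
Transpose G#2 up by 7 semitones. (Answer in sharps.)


Reasoning:
G#2: chromatic position 8 in octave 2 → absolute = 2×12 + 8 = 32
Transpose up 7: 32 + 7 = 39
39 = 3×12 + 3 → D# in octave 3
Result = D#3


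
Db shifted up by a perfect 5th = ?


Step by step:
perfect 5th: 5 letter names, 7 semitones
Letter: D + 4 → A
Pitch: Db + 7 semitones, spelled as an A → Ab
= Ab


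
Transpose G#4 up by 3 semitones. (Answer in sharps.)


Working:
G#4: chromatic position 8 in octave 4 → absolute = 4×12 + 8 = 56
Transpose up 3: 56 + 3 = 59
59 = 4×12 + 11 → B in octave 4
Result = B4


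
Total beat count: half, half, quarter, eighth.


Solution.
Beat values:
  half = 2 beats
  half = 2 beats
  quarter = 1 beat
  eighth = 0.5 beats
Sum = 2 + 2 + 1 + 0.5
= 5.5 beats


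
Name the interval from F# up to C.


Reasoning:
Letter names: F → C spans 5 letter names → a 5th
Semitones: F# → C = 6 half-steps
A 5th of 6 semitones is a diminished 5th
= diminished 5th


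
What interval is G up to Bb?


Let's work it out.
Letter names: G → B spans 3 letter names → a 3rd
Semitones: G → Bb = 3 half-steps
A 3rd of 3 semitones is a minor 3rd
= minor 3rd


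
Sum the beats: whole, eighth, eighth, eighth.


Beat values:
  whole = 4 beats
  eighth = 0.5 beats
  eighth = 0.5 beats
  eighth = 0.5 beats
Sum = 4 + 0.5 + 0.5 + 0.5
= 5.5 beats


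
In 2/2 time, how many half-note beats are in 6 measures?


Solution.
Time signature 2/2: the bottom number 2 means the half note gets one count
The top number 2 means 2 half-note beats per measure
Total = 2 × 6 measures
= 12 half-note beats


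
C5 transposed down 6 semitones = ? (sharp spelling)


C5: chromatic position 0 in octave 5 → absolute = 5×12 + 0 = 60
Transpose down 6: 60 - 6 = 54
54 = 4×12 + 6 → F# in octave 4
Result = F#4


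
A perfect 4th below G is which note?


Working:
A 4th spans 4 letter names, so from G we land on D
A perfect 4th = 5 semitones below G
Spell D at that pitch: D
= D


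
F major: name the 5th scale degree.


Let's work it out.
Major scale pattern: W-W-H-W-W-W-H (2-2-1-2-2-2-1 semitones)
Starting from F:
  F + 2 semitones → G
  G + 2 semitones → A
  A + 1 semitone → Bb
  Bb + 2 semitones → C
  C + 2 semitones → D
  D + 2 semitones → E
  E + 1 semitone → F
Scale: F G A Bb C D E
Degree 5 = C


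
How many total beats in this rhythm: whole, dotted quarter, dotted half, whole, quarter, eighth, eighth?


Beat values:
  whole = 4 beats
  dotted quarter = 1.5 beats
  dotted half = 3 beats
  whole = 4 beats
  quarter = 1 beat
  eighth = 0.5 beats
  eighth = 0.5 beats
Sum = 4 + 1.5 + 3 + 4 + 1 + 0.5 + 0.5
= 14.5 beats


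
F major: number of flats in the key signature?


Flat major keys: C(0), F(1), Bb(2), Eb(3), Ab(4), Db(5), Gb(6), Cb(7)
F major has 1 flat
Order of flats: Bb Eb Ab Db Gb Cb Fb → first 1: Bb
= 1 flat


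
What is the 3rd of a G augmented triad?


Solution.
Augmented triad = root + major 3rd (4 semitones) + augmented 5th (8 semitones)
A triad on G stacks thirds, so the chord tones use letter names G-B-D
Root: G
Major 3rd above G: B
Augmented 5th above G: D#
The 3rd = B


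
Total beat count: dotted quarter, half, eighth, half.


Step by step:
Beat values:
  dotted quarter = 1.5 beats
  half = 2 beats
  eighth = 0.5 beats
  half = 2 beats
Sum = 1.5 + 2 + 0.5 + 2
= 6 beats


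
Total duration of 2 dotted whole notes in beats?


Base whole note = 4 beats
Dot 1 adds half the previous value: +2
One dotted whole = 4 + 2 = 6
2 of them = 2 × 6 = 12
= 12 beats


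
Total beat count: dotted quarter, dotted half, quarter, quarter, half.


Reasoning:
Beat values:
  dotted quarter = 1.5 beats
  dotted half = 3 beats
  quarter = 1 beat
  quarter = 1 beat
  half = 2 beats
Sum = 1.5 + 3 + 1 + 1 + 2
= 8.5 beats


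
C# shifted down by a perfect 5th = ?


Step by step:
perfect 5th: 5 letter names, 7 semitones
Letter: C - 4 → F
Pitch: C# - 7 semitones, spelled as an F → F#
= F#


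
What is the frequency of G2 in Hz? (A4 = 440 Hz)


Let's work it out.
f = 440 × 2^(n/12) where n = semitones from A4
G2: -26 semitones from A4
f = 440 × 2^(-26/12)
f = 98.00 Hz


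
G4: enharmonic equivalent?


Reasoning:
Enharmonic notes sound the same pitch but are spelled with different letter names
G and Abb name the same pitch class
= Abb4


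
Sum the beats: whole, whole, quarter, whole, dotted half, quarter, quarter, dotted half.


Working:
Beat values:
  whole = 4 beats
  whole = 4 beats
  quarter = 1 beat
  whole = 4 beats
  dotted half = 3 beats
  quarter = 1 beat
  quarter = 1 beat
  dotted half = 3 beats
Sum = 4 + 4 + 1 + 4 + 3 + 1 + 1 + 3
= 21 beats


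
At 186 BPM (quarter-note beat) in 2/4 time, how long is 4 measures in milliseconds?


Step by step:
Quarter-note beat duration = 60000 / 186 ms
Beats per measure (2/4) = 2
One measure = 2 × 60000 / 186 = 120000 / 186 ms
4 measures = 4 × 120000 / 186 = 480000 / 186
= 2580.6 ms


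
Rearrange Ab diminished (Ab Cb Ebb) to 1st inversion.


Let's work it out.
Root position: Ab Cb Ebb
1st inversion: move root up an octave
Bass note: Cb
Notes (bottom to top) = Cb Ebb Ab


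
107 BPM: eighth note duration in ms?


One quarter-note beat = 60000 / BPM = 60000 / 107 ms
Eighth note = 1/2 × quarter note
Duration = 1/2 × 60000 / 107 = 30000 / 107
= 280.4 ms


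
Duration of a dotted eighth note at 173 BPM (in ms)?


Working:
One quarter-note beat = 60000 / BPM = 60000 / 173 ms
Dotted eighth note = 3/4 × quarter note
Duration = 3/4 × 60000 / 173 = 45000 / 173
= 260.1 ms


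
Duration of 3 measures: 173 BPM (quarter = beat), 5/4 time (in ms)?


Quarter-note beat duration = 60000 / 173 ms
Beats per measure (5/4) = 5
One measure = 5 × 60000 / 173 = 300000 / 173 ms
3 measures = 3 × 300000 / 173 = 900000 / 173
= 5202.3 ms


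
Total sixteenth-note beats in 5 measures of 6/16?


Reasoning:
Time signature 6/16: the bottom number 16 means the sixteenth note gets one count
The top number 6 means 6 sixteenth-note beats per measure
Total = 6 × 5 measures
= 30 sixteenth-note beats


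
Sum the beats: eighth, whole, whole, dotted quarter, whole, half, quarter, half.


Step by step:
Beat values:
  eighth = 0.5 beats
  whole = 4 beats
  whole = 4 beats
  dotted quarter = 1.5 beats
  whole = 4 beats
  half = 2 beats
  quarter = 1 beat
  half = 2 beats
Sum = 0.5 + 4 + 4 + 1.5 + 4 + 2 + 1 + 2
= 19 beats


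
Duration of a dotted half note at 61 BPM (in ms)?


Step by step:
One quarter-note beat = 60000 / BPM = 60000 / 61 ms
Dotted half note = 3 × quarter note
Duration = 3 × 60000 / 61 = 180000 / 61
= 2950.8 ms


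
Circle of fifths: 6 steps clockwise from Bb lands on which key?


Solution.
Each clockwise step on the circle of fifths moves up a perfect 5th
From Bb: Bb → F → C → G → D → A → E
= E


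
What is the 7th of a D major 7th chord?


Major 7th chord = root + major 3rd + perfect 5th + major 7th
Seventh chords stack in thirds, so the letter names are D-F-A-C
Root: D
Major 3rd above D: F#
Perfect 5th above D: A
Major 7th above D: C#
The 7th = C#


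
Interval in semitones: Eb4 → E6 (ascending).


Solution.
Absolute semitone position = octave×12 + chromatic position
Eb4: 4×12 + 3 = 51
E6: 6×12 + 4 = 76
Difference = 76 - 51 = 25
= 25 semitones


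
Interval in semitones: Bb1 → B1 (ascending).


Absolute semitone position = octave×12 + chromatic position
Bb1: 1×12 + 10 = 22
B1: 1×12 + 11 = 23
Difference = 23 - 22 = 1
= 1 semitone


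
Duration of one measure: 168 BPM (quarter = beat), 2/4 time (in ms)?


Reasoning:
Quarter-note beat duration = 60000 / 168 ms
Beats per measure (2/4) = 2
One measure = 2 × 60000 / 168 = 120000 / 168 ms
= 714.3 ms


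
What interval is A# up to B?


Let's work it out.
Letter names: A → B spans 2 letter names → a 2nd
Semitones: A# → B = 1 half-step
A 2nd of 1 semitone is a minor 2nd
= minor 2nd


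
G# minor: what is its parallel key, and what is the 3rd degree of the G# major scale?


Let's work it out.
Parallel keys share the same tonic but differ in mode
G# minor → parallel is G# major
G# major scale: G# A# B# C# D# E# F##
= G# major; 3rd degree = B#


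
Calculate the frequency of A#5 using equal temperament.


Let's work it out.
f = 440 × 2^(n/12) where n = semitones from A4
A#5: 13 semitones from A4
f = 440 × 2^(13/12)
f = 932.33 Hz


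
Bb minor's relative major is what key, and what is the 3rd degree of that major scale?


Reasoning:
The relative major shares the key signature and is a minor 3rd above the minor tonic
A minor 3rd above Bb is Db
→ relative major of Bb minor is Db major
Db major scale: Db Eb F Gb Ab Bb C
= Db major; 3rd degree = F


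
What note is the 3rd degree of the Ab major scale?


Solution.
Major scale pattern: W-W-H-W-W-W-H (2-2-1-2-2-2-1 semitones)
Starting from Ab:
  Ab + 2 semitones → Bb
  Bb + 2 semitones → C
  C + 1 semitone → Db
  Db + 2 semitones → Eb
  Eb + 2 semitones → F
  F + 2 semitones → G
  G + 1 semitone → Ab
Scale: Ab Bb C Db Eb F G
Degree 3 = C


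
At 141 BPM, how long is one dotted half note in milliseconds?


Reasoning:
One quarter-note beat = 60000 / BPM = 60000 / 141 ms
Dotted half note = 3 × quarter note
Duration = 3 × 60000 / 141 = 180000 / 141
= 1276.6 ms


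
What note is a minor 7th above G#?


A 7th spans 7 letter names, so from G we land on F
A minor 7th = 10 semitones above G#
Spell F at that pitch: F#
= F#


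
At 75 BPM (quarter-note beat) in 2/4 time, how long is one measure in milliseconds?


Step by step:
Quarter-note beat duration = 60000 / 75 ms
Beats per measure (2/4) = 2
One measure = 2 × 60000 / 75 = 120000 / 75 ms
= 1600.0 ms


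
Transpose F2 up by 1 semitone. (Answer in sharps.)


Solution.
F2: chromatic position 5 in octave 2 → absolute = 2×12 + 5 = 29
Transpose up 1: 29 + 1 = 30
30 = 2×12 + 6 → F# in octave 2
Result = F#2


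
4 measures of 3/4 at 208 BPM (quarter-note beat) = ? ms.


Let's work it out.
Quarter-note beat duration = 60000 / 208 ms
Beats per measure (3/4) = 3
One measure = 3 × 60000 / 208 = 180000 / 208 ms
4 measures = 4 × 180000 / 208 = 720000 / 208
= 3461.5 ms


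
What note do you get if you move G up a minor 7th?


Step by step:
minor 7th: 7 letter names, 10 semitones
Letter: G + 6 → F
Pitch: G + 10 semitones, spelled as an F → F
= F


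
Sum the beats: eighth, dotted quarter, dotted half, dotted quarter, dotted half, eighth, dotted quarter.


Working:
Beat values:
  eighth = 0.5 beats
  dotted quarter = 1.5 beats
  dotted half = 3 beats
  dotted quarter = 1.5 beats
  dotted half = 3 beats
  eighth = 0.5 beats
  dotted quarter = 1.5 beats
Sum = 0.5 + 1.5 + 3 + 1.5 + 3 + 0.5 + 1.5
= 11.5 beats


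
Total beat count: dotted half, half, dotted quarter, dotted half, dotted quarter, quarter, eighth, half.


Reasoning:
Beat values:
  dotted half = 3 beats
  half = 2 beats
  dotted quarter = 1.5 beats
  dotted half = 3 beats
  dotted quarter = 1.5 beats
  quarter = 1 beat
  eighth = 0.5 beats
  half = 2 beats
Sum = 3 + 2 + 1.5 + 3 + 1.5 + 1 + 0.5 + 2
= 14.5 beats


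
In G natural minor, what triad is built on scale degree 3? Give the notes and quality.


G natural minor scale: G A Bb C D Eb F
Diatonic triad on degree 3 stacks scale notes 3, 5, 7: Bb D F
Bb→D = 4 semitones; Bb→F = 7 semitones → major triad
= Bb D F (major)


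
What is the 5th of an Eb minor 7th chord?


Minor 7th chord = root + minor 3rd + perfect 5th + minor 7th
Seventh chords stack in thirds, so the letter names are E-G-B-D
Root: Eb
Minor 3rd above Eb: Gb
Perfect 5th above Eb: Bb
Minor 7th above Eb: Db
The 5th = Bb


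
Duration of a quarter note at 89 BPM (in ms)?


Let's work it out.
One quarter-note beat = 60000 / BPM = 60000 / 89 ms
Duration = 60000 / 89
= 674.2 ms


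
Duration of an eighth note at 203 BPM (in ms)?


One quarter-note beat = 60000 / BPM = 60000 / 203 ms
Eighth note = 1/2 × quarter note
Duration = 1/2 × 60000 / 203 = 30000 / 203
= 147.8 ms


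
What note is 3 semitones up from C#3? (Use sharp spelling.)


C#3: chromatic position 1 in octave 3 → absolute = 3×12 + 1 = 37
Transpose up 3: 37 + 3 = 40
40 = 3×12 + 4 → E in octave 3
Result = E3


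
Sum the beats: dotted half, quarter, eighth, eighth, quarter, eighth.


Reasoning:
Beat values:
  dotted half = 3 beats
  quarter = 1 beat
  eighth = 0.5 beats
  eighth = 0.5 beats
  quarter = 1 beat
  eighth = 0.5 beats
Sum = 3 + 1 + 0.5 + 0.5 + 1 + 0.5
= 6.5 beats


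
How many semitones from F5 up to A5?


Absolute semitone position = octave×12 + chromatic position
F5: 5×12 + 5 = 65
A5: 5×12 + 9 = 69
Difference = 69 - 65 = 4
= 4 semitones


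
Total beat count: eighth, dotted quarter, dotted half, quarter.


Reasoning:
Beat values:
  eighth = 0.5 beats
  dotted quarter = 1.5 beats
  dotted half = 3 beats
  quarter = 1 beat
Sum = 0.5 + 1.5 + 3 + 1
= 6 beats


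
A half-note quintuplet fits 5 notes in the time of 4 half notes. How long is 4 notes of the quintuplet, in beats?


Solution.
Quintuplet: 5 notes occupy the space of 4 half notes
Space = 4 × 2 = 8 beats
Each quintuplet note = 8 / 5 = 8/5 beats
4 notes = 4 × 8/5 = 32/5
= 32/5 beats


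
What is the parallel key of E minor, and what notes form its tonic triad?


Parallel keys share the same tonic but differ in mode
E minor → parallel is E major
Tonic triad of E major = E G# B
= E major; triad = E G# B


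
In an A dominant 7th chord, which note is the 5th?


Let's work it out.
Dominant 7th chord = root + major 3rd + perfect 5th + minor 7th
Seventh chords stack in thirds, so the letter names are A-C-E-G
Root: A
Major 3rd above A: C#
Perfect 5th above A: E
Minor 7th above A: G
The 5th = E


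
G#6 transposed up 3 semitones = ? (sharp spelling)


Reasoning:
G#6: chromatic position 8 in octave 6 → absolute = 6×12 + 8 = 80
Transpose up 3: 80 + 3 = 83
83 = 6×12 + 11 → B in octave 6
Result = B6


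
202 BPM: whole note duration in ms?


Let's work it out.
One quarter-note beat = 60000 / BPM = 60000 / 202 ms
Whole note = 4 × quarter note
Duration = 4 × 60000 / 202 = 240000 / 202
= 1188.1 ms


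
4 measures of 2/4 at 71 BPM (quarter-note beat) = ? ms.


Quarter-note beat duration = 60000 / 71 ms
Beats per measure (2/4) = 2
One measure = 2 × 60000 / 71 = 120000 / 71 ms
4 measures = 4 × 120000 / 71 = 480000 / 71
= 6760.6 ms


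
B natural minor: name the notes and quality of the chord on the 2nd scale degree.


B natural minor scale: B C# D E F# G A
Diatonic triad on degree 2 stacks scale notes 2, 4, 6: C# E G
C#→E = 3 semitones; C#→G = 6 semitones → diminished triad
= C# E G (diminished)


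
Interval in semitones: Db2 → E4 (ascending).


Working:
Absolute semitone position = octave×12 + chromatic position
Db2: 2×12 + 1 = 25
E4: 4×12 + 4 = 52
Difference = 52 - 25 = 27
= 27 semitones


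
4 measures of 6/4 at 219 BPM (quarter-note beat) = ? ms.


Quarter-note beat duration = 60000 / 219 ms
Beats per measure (6/4) = 6
One measure = 6 × 60000 / 219 = 360000 / 219 ms
4 measures = 4 × 360000 / 219 = 1440000 / 219
= 6575.3 ms


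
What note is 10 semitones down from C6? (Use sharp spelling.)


C6: chromatic position 0 in octave 6 → absolute = 6×12 + 0 = 72
Transpose down 10: 72 - 10 = 62
62 = 5×12 + 2 → D in octave 5
Result = D5


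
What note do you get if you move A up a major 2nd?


major 2nd: 2 letter names, 2 semitones
Letter: A + 1 → B
Pitch: A + 2 semitones, spelled as a B → B
= B


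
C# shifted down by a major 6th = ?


major 6th: 6 letter names, 9 semitones
Letter: C - 5 → E
Pitch: C# - 9 semitones, spelled as an E → E
= E


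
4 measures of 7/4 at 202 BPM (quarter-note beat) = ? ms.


Step by step:
Quarter-note beat duration = 60000 / 202 ms
Beats per measure (7/4) = 7
One measure = 7 × 60000 / 202 = 420000 / 202 ms
4 measures = 4 × 420000 / 202 = 1680000 / 202
= 8316.8 ms


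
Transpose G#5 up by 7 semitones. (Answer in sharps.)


Solution.
G#5: chromatic position 8 in octave 5 → absolute = 5×12 + 8 = 68
Transpose up 7: 68 + 7 = 75
75 = 6×12 + 3 → D# in octave 6
Result = D#6


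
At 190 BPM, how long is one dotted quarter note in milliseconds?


One quarter-note beat = 60000 / BPM = 60000 / 190 ms
Dotted quarter note = 3/2 × quarter note
Duration = 3/2 × 60000 / 190 = 90000 / 190
= 473.7 ms


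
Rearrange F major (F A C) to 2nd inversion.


Working:
Root position: F A C
2nd inversion: move root and 3rd up an octave
Bass note: C
Notes (bottom to top) = C F A


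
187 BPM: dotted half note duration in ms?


Reasoning:
One quarter-note beat = 60000 / BPM = 60000 / 187 ms
Dotted half note = 3 × quarter note
Duration = 3 × 60000 / 187 = 180000 / 187
= 962.6 ms


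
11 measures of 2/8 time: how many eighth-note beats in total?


Solution.
Time signature 2/8: the bottom number 8 means the eighth note gets one count
The top number 2 means 2 eighth-note beats per measure
Total = 2 × 11 measures
= 22 eighth-note beats


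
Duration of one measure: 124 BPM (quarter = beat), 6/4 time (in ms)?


Solution.
Quarter-note beat duration = 60000 / 124 ms
Beats per measure (6/4) = 6
One measure = 6 × 60000 / 124 = 360000 / 124 ms
= 2903.2 ms


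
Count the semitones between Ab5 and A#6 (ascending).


Absolute semitone position = octave×12 + chromatic position
Ab5: 5×12 + 8 = 68
A#6: 6×12 + 10 = 82
Difference = 82 - 68 = 14
= 14 semitones


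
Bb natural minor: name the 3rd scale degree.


Natural minor scale pattern: W-H-W-W-H-W-W (2-1-2-2-1-2-2 semitones)
Starting from Bb:
  Bb + 2 semitones → C
  C + 1 semitone → Db
  Db + 2 semitones → Eb
  Eb + 2 semitones → F
  F + 1 semitone → Gb
  Gb + 2 semitones → Ab
  Ab + 2 semitones → Bb
Scale: Bb C Db Eb F Gb Ab
Degree 3 = Db


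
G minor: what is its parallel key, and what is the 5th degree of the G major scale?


Parallel keys share the same tonic but differ in mode
G minor → parallel is G major
G major scale: G A B C D E F#
= G major; 5th degree = D


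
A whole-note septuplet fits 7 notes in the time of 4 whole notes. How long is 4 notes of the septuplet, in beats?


Working:
Septuplet: 7 notes occupy the space of 4 whole notes
Space = 4 × 4 = 16 beats
Each septuplet note = 16 / 7 = 16/7 beats
4 notes = 4 × 16/7 = 64/7
= 64/7 beats


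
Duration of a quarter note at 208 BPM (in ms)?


Reasoning:
One quarter-note beat = 60000 / BPM = 60000 / 208 ms
Duration = 60000 / 208
= 288.5 ms


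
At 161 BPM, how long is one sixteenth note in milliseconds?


One quarter-note beat = 60000 / BPM = 60000 / 161 ms
Sixteenth note = 1/4 × quarter note
Duration = 1/4 × 60000 / 161 = 15000 / 161
= 93.2 ms


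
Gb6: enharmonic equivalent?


Step by step:
Enharmonic notes sound the same pitch but are spelled with different letter names
Gb and F# name the same pitch class
= F#6


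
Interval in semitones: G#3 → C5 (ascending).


Absolute semitone position = octave×12 + chromatic position
G#3: 3×12 + 8 = 44
C5: 5×12 + 0 = 60
Difference = 60 - 44 = 16
= 16 semitones


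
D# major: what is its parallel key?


Solution.
Parallel keys share the same tonic but differ in mode
D# major → parallel is D# minor
= D# minor


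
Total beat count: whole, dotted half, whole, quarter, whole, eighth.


Beat values:
  whole = 4 beats
  dotted half = 3 beats
  whole = 4 beats
  quarter = 1 beat
  whole = 4 beats
  eighth = 0.5 beats
Sum = 4 + 3 + 4 + 1 + 4 + 0.5
= 16.5 beats


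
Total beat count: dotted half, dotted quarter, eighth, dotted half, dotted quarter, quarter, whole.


Step by step:
Beat values:
  dotted half = 3 beats
  dotted quarter = 1.5 beats
  eighth = 0.5 beats
  dotted half = 3 beats
  dotted quarter = 1.5 beats
  quarter = 1 beat
  whole = 4 beats
Sum = 3 + 1.5 + 0.5 + 3 + 1.5 + 1 + 4
= 14.5 beats


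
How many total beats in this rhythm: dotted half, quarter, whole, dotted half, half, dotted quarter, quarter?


Let's work it out.
Beat values:
  dotted half = 3 beats
  quarter = 1 beat
  whole = 4 beats
  dotted half = 3 beats
  half = 2 beats
  dotted quarter = 1.5 beats
  quarter = 1 beat
Sum = 3 + 1 + 4 + 3 + 2 + 1.5 + 1
= 15.5 beats


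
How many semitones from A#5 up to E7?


Working:
Absolute semitone position = octave×12 + chromatic position
A#5: 5×12 + 10 = 70
E7: 7×12 + 4 = 88
Difference = 88 - 70 = 18
= 18 semitones


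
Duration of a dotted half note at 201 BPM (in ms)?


Solution.
One quarter-note beat = 60000 / BPM = 60000 / 201 ms
Dotted half note = 3 × quarter note
Duration = 3 × 60000 / 201 = 180000 / 201
= 895.5 ms


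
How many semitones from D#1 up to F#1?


Solution.
Absolute semitone position = octave×12 + chromatic position
D#1: 1×12 + 3 = 15
F#1: 1×12 + 6 = 18
Difference = 18 - 15 = 3
= 3 semitones


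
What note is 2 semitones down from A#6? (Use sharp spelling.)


Working:
A#6: chromatic position 10 in octave 6 → absolute = 6×12 + 10 = 82
Transpose down 2: 82 - 2 = 80
80 = 6×12 + 8 → G# in octave 6
Result = G#6


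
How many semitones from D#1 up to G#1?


Let's work it out.
Absolute semitone position = octave×12 + chromatic position
D#1: 1×12 + 3 = 15
G#1: 1×12 + 8 = 20
Difference = 20 - 15 = 5
= 5 semitones


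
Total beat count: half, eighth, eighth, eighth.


Step by step:
Beat values:
  half = 2 beats
  eighth = 0.5 beats
  eighth = 0.5 beats
  eighth = 0.5 beats
Sum = 2 + 0.5 + 0.5 + 0.5
= 3.5 beats


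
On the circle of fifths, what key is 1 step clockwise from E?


Each clockwise step on the circle of fifths moves up a perfect 5th
From E: E → B
= B


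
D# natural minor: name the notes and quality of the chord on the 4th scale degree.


Step by step:
D# natural minor scale: D# E# F# G# A# B C#
Diatonic triad on degree 4 stacks scale notes 4, 6, 1: G# B D#
G#→B = 3 semitones; G#→D# = 7 semitones → minor triad
= G# B D# (minor)


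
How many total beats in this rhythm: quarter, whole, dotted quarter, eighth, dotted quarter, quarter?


Step by step:
Beat values:
  quarter = 1 beat
  whole = 4 beats
  dotted quarter = 1.5 beats
  eighth = 0.5 beats
  dotted quarter = 1.5 beats
  quarter = 1 beat
Sum = 1 + 4 + 1.5 + 0.5 + 1.5 + 1
= 9.5 beats


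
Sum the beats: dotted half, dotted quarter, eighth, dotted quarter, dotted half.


Let's work it out.
Beat values:
  dotted half = 3 beats
  dotted quarter = 1.5 beats
  eighth = 0.5 beats
  dotted quarter = 1.5 beats
  dotted half = 3 beats
Sum = 3 + 1.5 + 0.5 + 1.5 + 3
= 9.5 beats


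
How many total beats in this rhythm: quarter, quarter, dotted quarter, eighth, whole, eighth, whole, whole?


Beat values:
  quarter = 1 beat
  quarter = 1 beat
  dotted quarter = 1.5 beats
  eighth = 0.5 beats
  whole = 4 beats
  eighth = 0.5 beats
  whole = 4 beats
  whole = 4 beats
Sum = 1 + 1 + 1.5 + 0.5 + 4 + 0.5 + 4 + 4
= 16.5 beats


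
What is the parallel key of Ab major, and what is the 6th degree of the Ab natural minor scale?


Solution.
Parallel keys share the same tonic but differ in mode
Ab major → parallel is Ab minor
Ab natural minor scale: Ab Bb Cb Db Eb Fb Gb
= Ab minor; 6th degree = Fb


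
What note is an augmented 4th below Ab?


Reasoning:
A 4th spans 4 letter names, so from A we land on E
An augmented 4th = 6 semitones below Ab
Spell E at that pitch: Ebb
= Ebb


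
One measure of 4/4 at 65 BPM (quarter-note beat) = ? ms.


Quarter-note beat duration = 60000 / 65 ms
Beats per measure (4/4) = 4
One measure = 4 × 60000 / 65 = 240000 / 65 ms
= 3692.3 ms


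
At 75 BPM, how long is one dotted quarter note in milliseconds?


Reasoning:
One quarter-note beat = 60000 / BPM = 60000 / 75 ms
Dotted quarter note = 3/2 × quarter note
Duration = 3/2 × 60000 / 75 = 90000 / 75
= 1200.0 ms


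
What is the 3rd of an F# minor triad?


Minor triad = root + minor 3rd (3 semitones) + perfect 5th (7 semitones)
A triad on F# stacks thirds, so the chord tones use letter names F-A-C
Root: F#
Minor 3rd above F#: A
Perfect 5th above F#: C#
The 3rd = A


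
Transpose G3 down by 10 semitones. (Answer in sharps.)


Let's work it out.
G3: chromatic position 7 in octave 3 → absolute = 3×12 + 7 = 43
Transpose down 10: 43 - 10 = 33
33 = 2×12 + 9 → A in octave 2
Result = A2


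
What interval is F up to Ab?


Working:
Letter names: F → A spans 3 letter names → a 3rd
Semitones: F → Ab = 3 half-steps
A 3rd of 3 semitones is a minor 3rd
= minor 3rd


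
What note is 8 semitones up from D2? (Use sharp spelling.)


Reasoning:
D2: chromatic position 2 in octave 2 → absolute = 2×12 + 2 = 26
Transpose up 8: 26 + 8 = 34
34 = 2×12 + 10 → A# in octave 2
Result = A#2


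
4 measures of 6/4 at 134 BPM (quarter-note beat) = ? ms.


Quarter-note beat duration = 60000 / 134 ms
Beats per measure (6/4) = 6
One measure = 6 × 60000 / 134 = 360000 / 134 ms
4 measures = 4 × 360000 / 134 = 1440000 / 134
= 10746.3 ms


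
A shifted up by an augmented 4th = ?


augmented 4th: 4 letter names, 6 semitones
Letter: A + 3 → D
Pitch: A + 6 semitones, spelled as a D → D#
= D#


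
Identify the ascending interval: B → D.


Solution.
Letter names: B → D spans 3 letter names → a 3rd
Semitones: B → D = 3 half-steps
A 3rd of 3 semitones is a minor 3rd
= minor 3rd


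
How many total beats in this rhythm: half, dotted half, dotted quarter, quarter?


Working:
Beat values:
  half = 2 beats
  dotted half = 3 beats
  dotted quarter = 1.5 beats
  quarter = 1 beat
Sum = 2 + 3 + 1.5 + 1
= 7.5 beats


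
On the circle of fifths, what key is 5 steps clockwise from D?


Reasoning:
Each clockwise step on the circle of fifths moves up a perfect 5th
From D: D → A → E → B → F#/Gb → Db
= Db


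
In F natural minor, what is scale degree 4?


Step by step:
Natural minor scale pattern: W-H-W-W-H-W-W (2-1-2-2-1-2-2 semitones)
Starting from F:
  F + 2 semitones → G
  G + 1 semitone → Ab
  Ab + 2 semitones → Bb
  Bb + 2 semitones → C
  C + 1 semitone → Db
  Db + 2 semitones → Eb
  Eb + 2 semitones → F
Scale: F G Ab Bb C Db Eb
Degree 4 = Bb


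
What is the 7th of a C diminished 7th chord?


Diminished 7th chord = root + minor 3rd + diminished 5th + diminished 7th
Seventh chords stack in thirds, so the letter names are C-E-G-B
Root: C
Minor 3rd above C: Eb
Diminished 5th above C: Gb
Diminished 7th above C: Bbb
The 7th = Bbb


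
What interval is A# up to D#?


Working:
Letter names: A → D spans 4 letter names → a 4th
Semitones: A# → D# = 5 half-steps
A 4th of 5 semitones is a perfect 4th
= perfect 4th


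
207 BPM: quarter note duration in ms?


Solution.
One quarter-note beat = 60000 / BPM = 60000 / 207 ms
Duration = 60000 / 207
= 289.9 ms


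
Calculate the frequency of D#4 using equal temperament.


Step by step:
f = 440 × 2^(n/12) where n = semitones from A4
D#4: -6 semitones from A4
f = 440 × 2^(-6/12)
f = 311.13 Hz


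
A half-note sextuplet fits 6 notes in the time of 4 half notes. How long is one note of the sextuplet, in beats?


Reasoning:
Sextuplet: 6 notes occupy the space of 4 half notes
Space = 4 × 2 = 8 beats
Each sextuplet note = 8 / 6 = 4/3 beats
= 4/3 beats


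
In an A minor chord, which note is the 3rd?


Step by step:
Minor triad = root + minor 3rd (3 semitones) + perfect 5th (7 semitones)
A triad on A stacks thirds, so the chord tones use letter names A-C-E
Root: A
Minor 3rd above A: C
Perfect 5th above A: E
The 3rd = C


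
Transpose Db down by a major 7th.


major 7th: 7 letter names, 11 semitones
Letter: D - 6 → E
Pitch: Db - 11 semitones, spelled as an E → Ebb
= Ebb


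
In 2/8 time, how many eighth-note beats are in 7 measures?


Time signature 2/8: the bottom number 8 means the eighth note gets one count
The top number 2 means 2 eighth-note beats per measure
Total = 2 × 7 measures
= 14 eighth-note beats


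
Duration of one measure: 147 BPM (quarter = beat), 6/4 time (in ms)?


Quarter-note beat duration = 60000 / 147 ms
Beats per measure (6/4) = 6
One measure = 6 × 60000 / 147 = 360000 / 147 ms
= 2449.0 ms


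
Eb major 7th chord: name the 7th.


Major 7th chord = root + major 3rd + perfect 5th + major 7th
Seventh chords stack in thirds, so the letter names are E-G-B-D
Root: Eb
Major 3rd above Eb: G
Perfect 5th above Eb: Bb
Major 7th above Eb: D
The 7th = D


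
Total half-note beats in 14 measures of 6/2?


Step by step:
Time signature 6/2: the bottom number 2 means the half note gets one count
The top number 6 means 6 half-note beats per measure
Total = 6 × 14 measures
= 84 half-note beats


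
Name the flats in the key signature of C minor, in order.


Flat minor keys: A(0), D(1), G(2), C(3), F(4), Bb(5), Eb(6), Ab(7)
C minor has 3 flats
Order of flats: Bb Eb Ab Db Gb Cb Fb → first 3: Bb, Eb, Ab
= Bb, Eb, Ab


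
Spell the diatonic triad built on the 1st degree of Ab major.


Working:
Ab major scale: Ab Bb C Db Eb F G
Diatonic triad on degree 1 stacks scale notes 1, 3, 5: Ab C Eb
Ab→C = 4 semitones; Ab→Eb = 7 semitones → major triad
= Ab C Eb (major)


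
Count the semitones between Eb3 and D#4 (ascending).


Working:
Absolute semitone position = octave×12 + chromatic position
Eb3: 3×12 + 3 = 39
D#4: 4×12 + 3 = 51
Difference = 51 - 39 = 12
= 12 semitones


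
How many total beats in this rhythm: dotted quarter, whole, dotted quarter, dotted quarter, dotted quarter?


Let's work it out.
Beat values:
  dotted quarter = 1.5 beats
  whole = 4 beats
  dotted quarter = 1.5 beats
  dotted quarter = 1.5 beats
  dotted quarter = 1.5 beats
Sum = 1.5 + 4 + 1.5 + 1.5 + 1.5
= 10 beats


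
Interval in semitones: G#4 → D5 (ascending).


Absolute semitone position = octave×12 + chromatic position
G#4: 4×12 + 8 = 56
D5: 5×12 + 2 = 62
Difference = 62 - 56 = 6
= 6 semitones


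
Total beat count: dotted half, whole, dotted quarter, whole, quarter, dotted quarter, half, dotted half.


Working:
Beat values:
  dotted half = 3 beats
  whole = 4 beats
  dotted quarter = 1.5 beats
  whole = 4 beats
  quarter = 1 beat
  dotted quarter = 1.5 beats
  half = 2 beats
  dotted half = 3 beats
Sum = 3 + 4 + 1.5 + 4 + 1 + 1.5 + 2 + 3
= 20 beats


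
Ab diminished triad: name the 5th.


Diminished triad = root + minor 3rd (3 semitones) + diminished 5th (6 semitones)
A triad on Ab stacks thirds, so the chord tones use letter names A-C-E
Root: Ab
Minor 3rd above Ab: Cb
Diminished 5th above Ab: Ebb
The 5th = Ebb


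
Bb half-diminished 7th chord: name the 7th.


Half-diminished 7th chord = root + minor 3rd + diminished 5th + minor 7th
Seventh chords stack in thirds, so the letter names are B-D-F-A
Root: Bb
Minor 3rd above Bb: Db
Diminished 5th above Bb: Fb
Minor 7th above Bb: Ab
The 7th = Ab
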